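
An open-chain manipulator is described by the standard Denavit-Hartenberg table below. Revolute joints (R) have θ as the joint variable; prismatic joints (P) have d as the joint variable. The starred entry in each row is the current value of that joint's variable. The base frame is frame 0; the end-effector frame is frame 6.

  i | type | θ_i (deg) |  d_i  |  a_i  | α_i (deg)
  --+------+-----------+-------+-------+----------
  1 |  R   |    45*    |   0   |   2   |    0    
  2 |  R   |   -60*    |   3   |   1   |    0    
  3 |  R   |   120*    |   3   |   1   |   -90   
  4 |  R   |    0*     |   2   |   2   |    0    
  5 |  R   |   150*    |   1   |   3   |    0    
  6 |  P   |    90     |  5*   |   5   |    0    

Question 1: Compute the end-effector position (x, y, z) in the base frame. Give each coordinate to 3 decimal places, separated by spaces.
after link 1: o_1 = (1.4142, 1.4142, 0.0000)
after link 2: o_2 = (2.3801, 1.1554, 3.0000)
after link 3: o_3 = (2.1213, 2.1213, 6.0000)
after link 4: o_4 = (-0.3282, 3.5355, 6.0000)
after link 5: o_5 = (-0.6217, 0.7672, 4.5000)
after link 6: o_6 = (-4.8042, -2.9417, 8.8301)

-4.804 -2.942 8.830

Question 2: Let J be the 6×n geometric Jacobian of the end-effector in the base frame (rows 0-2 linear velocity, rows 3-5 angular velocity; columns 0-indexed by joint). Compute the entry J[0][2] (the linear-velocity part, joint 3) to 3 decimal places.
axis z_2 = (0.0000,0.0000,1.0000); lever o_n−o_2 = (-7.1844,-4.0971,5.8301)
cross product → J_v[:, 2] = (4.0971,-7.1844,0.0000)
J_ω[:, 2] = z_2
entry J[0][2] = 4.0971

4.097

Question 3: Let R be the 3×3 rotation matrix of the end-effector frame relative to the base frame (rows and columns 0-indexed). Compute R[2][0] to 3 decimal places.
End-effector x-axis (col 0 of R) = (0.1294,-0.4830,0.8660)
R[2][0] = 0.8660

0.866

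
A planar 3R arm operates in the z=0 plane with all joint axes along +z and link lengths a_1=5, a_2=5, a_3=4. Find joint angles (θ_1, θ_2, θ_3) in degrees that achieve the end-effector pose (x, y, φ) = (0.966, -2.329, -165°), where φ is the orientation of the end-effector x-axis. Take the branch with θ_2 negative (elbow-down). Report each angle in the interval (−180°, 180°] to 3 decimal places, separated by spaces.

wrist centre = target − a_3·(cos φ, sin φ) = (4.8297, -1.2937)
cos θ_2 = (24.9998−5²−5²)/(2·5·5) = -0.5000; θ_2 = -120.0003° (elbow-down)
β = atan2(-1.2937,4.8297) = -14.9957°; ψ = atan2(-4.3301,2.5000) = -60.0002°
θ_1 = β − ψ = 45.0045°
θ_3 = φ − θ_1 − θ_2 = -90.0042° (wrapped to (-180°,180°])

45.004 -120.000 -90.004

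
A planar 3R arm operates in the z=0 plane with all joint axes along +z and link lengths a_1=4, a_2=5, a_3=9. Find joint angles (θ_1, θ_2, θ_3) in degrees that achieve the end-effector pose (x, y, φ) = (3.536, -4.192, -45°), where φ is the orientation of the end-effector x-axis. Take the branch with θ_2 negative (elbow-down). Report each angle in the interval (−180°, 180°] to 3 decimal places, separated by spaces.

-135.008 -135.002 -134.990

wrist centre = target − a_3·(cos φ, sin φ) = (-2.8280, 2.1720)
cos θ_2 = (12.7148−4²−5²)/(2·4·5) = -0.7071; θ_2 = -135.0019° (elbow-down)
β = atan2(2.1720,-2.8280) = 142.4746°; ψ = atan2(-3.5354,0.4643) = -82.5175°
θ_1 = β − ψ = 224.9921°
θ_3 = φ − θ_1 − θ_2 = -134.9902° (wrapped to (-180°,180°])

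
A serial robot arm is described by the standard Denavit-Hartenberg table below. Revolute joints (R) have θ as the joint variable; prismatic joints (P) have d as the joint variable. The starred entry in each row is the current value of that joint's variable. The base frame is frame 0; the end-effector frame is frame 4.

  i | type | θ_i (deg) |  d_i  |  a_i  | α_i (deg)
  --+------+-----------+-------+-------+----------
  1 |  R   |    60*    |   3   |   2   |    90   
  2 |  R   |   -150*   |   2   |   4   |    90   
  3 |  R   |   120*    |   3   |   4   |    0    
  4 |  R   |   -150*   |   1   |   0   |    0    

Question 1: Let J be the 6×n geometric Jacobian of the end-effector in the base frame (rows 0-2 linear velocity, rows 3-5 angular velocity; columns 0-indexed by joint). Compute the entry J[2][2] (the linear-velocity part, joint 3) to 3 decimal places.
1.732

axis z_2 = (-0.2500,-0.4330,0.8660); lever o_n−o_2 = (2.8660,-1.9641,4.4641)
cross product → J_v[:, 2] = (-0.2321,3.5981,1.7321)
J_ω[:, 2] = z_2
entry J[2][2] = 1.7321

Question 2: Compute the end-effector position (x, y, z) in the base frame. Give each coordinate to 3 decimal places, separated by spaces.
3.866 -4.232 5.464

after link 1: o_1 = (1.0000, 1.7321, 3.0000)
after link 2: o_2 = (1.0000, -2.2679, 1.0000)
after link 3: o_3 = (4.1160, -3.7990, 4.5981)
after link 4: o_4 = (3.8660, -4.2321, 5.4641)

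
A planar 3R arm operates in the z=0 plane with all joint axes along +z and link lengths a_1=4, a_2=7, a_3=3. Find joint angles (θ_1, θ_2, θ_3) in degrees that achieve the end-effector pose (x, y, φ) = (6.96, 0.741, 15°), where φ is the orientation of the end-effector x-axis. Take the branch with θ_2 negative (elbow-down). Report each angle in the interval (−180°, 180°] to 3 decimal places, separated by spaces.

wrist centre = target − a_3·(cos φ, sin φ) = (4.0622, -0.0355)
cos θ_2 = (16.5029−4²−7²)/(2·4·7) = -0.8660; θ_2 = -149.9993° (elbow-down)
β = atan2(-0.0355,4.0622) = -0.5001°; ψ = atan2(-3.5001,-2.0621) = -120.5053°
θ_1 = β − ψ = 120.0052°
θ_3 = φ − θ_1 − θ_2 = 44.9941° (wrapped to (-180°,180°])

120.005 -149.999 44.994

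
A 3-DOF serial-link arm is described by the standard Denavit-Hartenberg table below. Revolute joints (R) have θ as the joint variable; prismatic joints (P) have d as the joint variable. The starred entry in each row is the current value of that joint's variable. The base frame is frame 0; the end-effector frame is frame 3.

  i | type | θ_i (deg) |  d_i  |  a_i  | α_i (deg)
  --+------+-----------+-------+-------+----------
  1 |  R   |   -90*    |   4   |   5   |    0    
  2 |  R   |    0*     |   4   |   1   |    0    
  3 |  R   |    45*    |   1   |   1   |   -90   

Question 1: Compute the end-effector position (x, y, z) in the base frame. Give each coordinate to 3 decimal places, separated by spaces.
after link 1: o_1 = (0.0000, -5.0000, 4.0000)
after link 2: o_2 = (0.0000, -6.0000, 8.0000)
after link 3: o_3 = (0.7071, -6.7071, 9.0000)

0.707 -6.707 9.000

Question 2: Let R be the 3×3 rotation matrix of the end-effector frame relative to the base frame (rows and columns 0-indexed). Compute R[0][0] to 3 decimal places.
0.707

End-effector x-axis (col 0 of R) = (0.7071,-0.7071,0.0000)
R[0][0] = 0.7071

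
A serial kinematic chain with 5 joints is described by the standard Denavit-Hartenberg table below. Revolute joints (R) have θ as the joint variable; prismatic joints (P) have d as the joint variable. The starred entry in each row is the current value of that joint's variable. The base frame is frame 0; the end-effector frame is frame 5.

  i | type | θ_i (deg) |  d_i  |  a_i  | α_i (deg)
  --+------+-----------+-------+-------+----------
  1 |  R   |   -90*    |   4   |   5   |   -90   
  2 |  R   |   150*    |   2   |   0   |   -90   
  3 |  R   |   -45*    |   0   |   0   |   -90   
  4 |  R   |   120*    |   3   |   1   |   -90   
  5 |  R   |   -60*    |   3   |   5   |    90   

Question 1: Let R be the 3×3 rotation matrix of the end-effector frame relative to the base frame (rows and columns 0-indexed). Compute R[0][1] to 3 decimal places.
End-effector y-axis (col 1 of R) = (-0.6124,-0.2803,0.7392)
R[0][1] = -0.6124

-0.612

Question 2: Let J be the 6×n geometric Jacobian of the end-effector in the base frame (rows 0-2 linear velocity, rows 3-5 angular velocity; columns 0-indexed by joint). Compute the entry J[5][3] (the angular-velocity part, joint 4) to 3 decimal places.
-0.354

axis z_3 = (-0.7071,0.6124,-0.3536); lever o_n−o_3 = (-8.2577,1.0606,-2.3803)
cross product → J_v[:, 3] = (-1.0826,1.2364,4.3069)
J_ω[:, 3] = z_3
entry J[5][3] = -0.3536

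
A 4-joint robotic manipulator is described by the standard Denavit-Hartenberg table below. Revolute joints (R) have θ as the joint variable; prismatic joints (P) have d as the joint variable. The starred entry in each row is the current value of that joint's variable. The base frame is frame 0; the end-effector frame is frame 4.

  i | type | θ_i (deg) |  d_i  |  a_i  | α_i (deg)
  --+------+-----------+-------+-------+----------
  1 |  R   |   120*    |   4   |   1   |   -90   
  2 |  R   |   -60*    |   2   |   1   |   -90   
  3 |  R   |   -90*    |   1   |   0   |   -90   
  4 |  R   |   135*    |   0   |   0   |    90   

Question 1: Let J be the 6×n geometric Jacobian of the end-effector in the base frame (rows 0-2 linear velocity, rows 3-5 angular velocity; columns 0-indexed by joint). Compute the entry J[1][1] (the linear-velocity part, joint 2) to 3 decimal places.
axis z_1 = (-0.8660,-0.5000,0.0000); lever o_n−o_1 = (-2.4151,0.1830,0.3660)
cross product → J_v[:, 1] = (-0.1830,0.3170,-1.3660)
J_ω[:, 1] = z_1
entry J[1][1] = 0.3170

0.317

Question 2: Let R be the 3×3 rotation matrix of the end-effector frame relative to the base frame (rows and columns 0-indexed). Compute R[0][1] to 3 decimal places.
-0.250

End-effector y-axis (col 1 of R) = (-0.2500,0.4330,0.8660)
R[0][1] = -0.2500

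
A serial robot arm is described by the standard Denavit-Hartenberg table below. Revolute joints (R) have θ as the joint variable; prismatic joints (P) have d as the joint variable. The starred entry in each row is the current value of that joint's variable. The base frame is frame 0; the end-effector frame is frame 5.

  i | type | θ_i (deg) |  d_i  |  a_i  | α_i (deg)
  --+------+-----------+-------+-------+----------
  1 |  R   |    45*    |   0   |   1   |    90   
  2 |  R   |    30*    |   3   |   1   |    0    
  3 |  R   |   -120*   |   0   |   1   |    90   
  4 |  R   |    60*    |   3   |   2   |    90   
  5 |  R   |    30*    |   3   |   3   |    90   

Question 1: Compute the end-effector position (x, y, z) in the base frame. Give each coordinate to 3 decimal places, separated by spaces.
after link 1: o_1 = (0.7071, 0.7071, 0.0000)
after link 2: o_2 = (3.4408, -0.8018, 0.5000)
after link 3: o_3 = (3.4408, -0.8018, -0.5000)
after link 4: o_4 = (2.5442, -4.1479, -1.5000)
after link 5: o_5 = (2.0139, -5.7389, -5.3971)

2.014 -5.739 -5.397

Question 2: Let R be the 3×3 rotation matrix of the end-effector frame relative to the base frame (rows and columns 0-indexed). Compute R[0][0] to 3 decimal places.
End-effector x-axis (col 0 of R) = (0.1768,-0.8839,-0.4330)
R[0][0] = 0.1768

0.177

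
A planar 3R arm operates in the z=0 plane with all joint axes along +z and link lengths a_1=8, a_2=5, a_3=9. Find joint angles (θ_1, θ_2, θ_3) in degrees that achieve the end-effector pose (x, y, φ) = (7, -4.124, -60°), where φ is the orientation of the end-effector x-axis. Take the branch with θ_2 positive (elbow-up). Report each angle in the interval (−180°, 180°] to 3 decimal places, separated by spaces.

21.474 149.996 128.530

wrist centre = target − a_3·(cos φ, sin φ) = (2.5000, 3.6702)
cos θ_2 = (19.7206−8²−5²)/(2·8·5) = -0.8660; θ_2 = 149.9963° (elbow-up)
β = atan2(3.6702,2.5000) = 55.7390°; ψ = atan2(2.5003,3.6700) = 34.2654°
θ_1 = β − ψ = 21.4736°
θ_3 = φ − θ_1 − θ_2 = 128.5301° (wrapped to (-180°,180°])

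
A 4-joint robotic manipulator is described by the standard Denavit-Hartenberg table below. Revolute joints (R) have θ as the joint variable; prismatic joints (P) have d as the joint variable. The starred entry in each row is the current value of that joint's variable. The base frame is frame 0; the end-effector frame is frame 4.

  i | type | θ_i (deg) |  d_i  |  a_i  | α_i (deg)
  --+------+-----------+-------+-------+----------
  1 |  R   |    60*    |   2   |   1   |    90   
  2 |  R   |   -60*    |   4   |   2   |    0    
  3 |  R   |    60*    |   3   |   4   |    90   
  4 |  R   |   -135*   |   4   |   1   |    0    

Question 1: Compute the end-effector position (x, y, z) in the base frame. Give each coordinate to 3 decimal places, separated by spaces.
8.096 1.437 -3.732

after link 1: o_1 = (0.5000, 0.8660, 2.0000)
after link 2: o_2 = (4.4641, -0.2679, 0.2679)
after link 3: o_3 = (9.0622, 1.6962, 0.2679)
after link 4: o_4 = (8.0963, 1.4373, -3.7321)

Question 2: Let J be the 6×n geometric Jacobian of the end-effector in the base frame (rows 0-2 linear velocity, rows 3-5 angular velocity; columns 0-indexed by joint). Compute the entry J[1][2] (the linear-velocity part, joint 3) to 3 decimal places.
axis z_2 = (0.8660,-0.5000,0.0000); lever o_n−o_2 = (3.6322,1.7053,-4.0000)
cross product → J_v[:, 2] = (2.0000,3.4641,3.2929)
J_ω[:, 2] = z_2
entry J[1][2] = 3.4641

3.464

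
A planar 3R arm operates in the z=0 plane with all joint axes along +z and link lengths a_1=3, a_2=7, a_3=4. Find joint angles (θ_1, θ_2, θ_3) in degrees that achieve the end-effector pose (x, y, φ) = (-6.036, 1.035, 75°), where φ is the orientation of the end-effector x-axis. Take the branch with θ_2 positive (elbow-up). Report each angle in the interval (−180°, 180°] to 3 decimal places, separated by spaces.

wrist centre = target − a_3·(cos φ, sin φ) = (-7.0713, -2.8287)
cos θ_2 = (58.0045−3²−7²)/(2·3·7) = 0.0001; θ_2 = 89.9938° (elbow-up)
β = atan2(-2.8287,-7.0713) = -158.1972°; ψ = atan2(7.0000,3.0008) = 66.7962°
θ_1 = β − ψ = -224.9935°
θ_3 = φ − θ_1 − θ_2 = -150.0004° (wrapped to (-180°,180°])

135.007 89.994 -150.000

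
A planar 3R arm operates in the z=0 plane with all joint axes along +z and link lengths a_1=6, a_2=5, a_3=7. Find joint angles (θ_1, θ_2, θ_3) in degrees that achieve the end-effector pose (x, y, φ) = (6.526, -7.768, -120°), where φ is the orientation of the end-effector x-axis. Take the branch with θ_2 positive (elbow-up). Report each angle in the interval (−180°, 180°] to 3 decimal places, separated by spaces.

-29.997 44.994 -134.998

wrist centre = target − a_3·(cos φ, sin φ) = (10.0260, -1.7058)
cos θ_2 = (103.4305−6²−5²)/(2·6·5) = 0.7072; θ_2 = 44.9945° (elbow-up)
β = atan2(-1.7058,10.0260) = -9.6558°; ψ = atan2(3.5352,9.5359) = 20.3410°
θ_1 = β − ψ = -29.9969°
θ_3 = φ − θ_1 − θ_2 = -134.9976° (wrapped to (-180°,180°])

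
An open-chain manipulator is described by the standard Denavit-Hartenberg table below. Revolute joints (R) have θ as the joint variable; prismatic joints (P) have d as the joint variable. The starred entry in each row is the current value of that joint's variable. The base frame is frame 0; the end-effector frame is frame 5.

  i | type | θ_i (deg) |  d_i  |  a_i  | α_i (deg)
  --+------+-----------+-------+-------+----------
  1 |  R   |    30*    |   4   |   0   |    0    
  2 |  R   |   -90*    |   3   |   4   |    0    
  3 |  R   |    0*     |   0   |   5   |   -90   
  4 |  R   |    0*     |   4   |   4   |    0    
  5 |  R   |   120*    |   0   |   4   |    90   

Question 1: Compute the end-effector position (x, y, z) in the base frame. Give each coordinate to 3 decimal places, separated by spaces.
after link 1: o_1 = (0.0000, 0.0000, 4.0000)
after link 2: o_2 = (2.0000, -3.4641, 7.0000)
after link 3: o_3 = (4.5000, -7.7942, 7.0000)
after link 4: o_4 = (9.9641, -9.2583, 7.0000)
after link 5: o_5 = (8.9641, -7.5263, 3.5359)

8.964 -7.526 3.536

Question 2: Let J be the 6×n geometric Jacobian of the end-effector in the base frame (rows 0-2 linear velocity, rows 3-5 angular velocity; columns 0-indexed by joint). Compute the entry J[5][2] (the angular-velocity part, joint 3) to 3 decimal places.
1.000

axis z_2 = (0.0000,0.0000,1.0000); lever o_n−o_2 = (6.9641,-4.0622,-3.4641)
cross product → J_v[:, 2] = (4.0622,6.9641,-0.0000)
J_ω[:, 2] = z_2
entry J[5][2] = 1.0000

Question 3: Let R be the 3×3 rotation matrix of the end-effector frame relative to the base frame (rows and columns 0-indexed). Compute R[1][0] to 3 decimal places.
End-effector x-axis (col 0 of R) = (-0.2500,0.4330,-0.8660)
R[1][0] = 0.4330

0.433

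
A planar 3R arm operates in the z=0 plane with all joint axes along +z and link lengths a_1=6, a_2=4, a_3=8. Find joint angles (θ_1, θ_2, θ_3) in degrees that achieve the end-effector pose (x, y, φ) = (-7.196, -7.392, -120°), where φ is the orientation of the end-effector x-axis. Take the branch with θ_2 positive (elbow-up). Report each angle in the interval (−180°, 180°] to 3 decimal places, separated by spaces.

wrist centre = target − a_3·(cos φ, sin φ) = (-3.1960, -0.4638)
cos θ_2 = (10.4295−6²−4²)/(2·6·4) = -0.8661; θ_2 = 150.0030° (elbow-up)
β = atan2(-0.4638,-3.1960) = -171.7430°; ψ = atan2(1.9998,2.5358) = 38.2606°
θ_1 = β − ψ = -210.0036°
θ_3 = φ − θ_1 − θ_2 = -59.9994° (wrapped to (-180°,180°])

149.996 150.003 -59.999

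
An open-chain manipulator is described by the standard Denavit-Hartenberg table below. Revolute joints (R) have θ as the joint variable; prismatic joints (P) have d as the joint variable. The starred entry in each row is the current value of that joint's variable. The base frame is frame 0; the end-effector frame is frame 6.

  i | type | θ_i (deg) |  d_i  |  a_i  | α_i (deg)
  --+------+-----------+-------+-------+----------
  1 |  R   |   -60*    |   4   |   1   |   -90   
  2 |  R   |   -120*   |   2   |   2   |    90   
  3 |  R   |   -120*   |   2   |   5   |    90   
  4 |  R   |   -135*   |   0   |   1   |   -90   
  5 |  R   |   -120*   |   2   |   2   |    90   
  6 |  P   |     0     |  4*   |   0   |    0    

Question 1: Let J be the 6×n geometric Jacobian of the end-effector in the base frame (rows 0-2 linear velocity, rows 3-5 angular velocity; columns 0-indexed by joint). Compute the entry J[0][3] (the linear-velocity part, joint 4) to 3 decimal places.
-1.026

axis z_3 = (0.6495,-0.1250,-0.7500); lever o_n−o_3 = (-3.0371,-1.6996,-1.9897)
cross product → J_v[:, 3] = (-1.0260,3.5702,-1.4836)
J_ω[:, 3] = z_3
entry J[0][3] = -1.0260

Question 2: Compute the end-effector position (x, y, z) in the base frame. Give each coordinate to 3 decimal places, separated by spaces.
after link 1: o_1 = (0.5000, -0.8660, 4.0000)
after link 2: o_2 = (1.7321, 1.0000, 5.7321)
after link 3: o_3 = (-2.2590, -0.7476, 2.5670)
after link 4: o_4 = (-1.5108, -0.8186, 3.2267)
after link 5: o_5 = (-1.4055, -2.9433, 1.3627)
after link 6: o_6 = (-5.2961, -2.4472, 0.5773)

-5.296 -2.447 0.577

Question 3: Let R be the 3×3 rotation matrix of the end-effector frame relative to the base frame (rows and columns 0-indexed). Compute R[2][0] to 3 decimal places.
-0.979

End-effector x-axis (col 0 of R) = (0.1884,-0.0727,-0.9794)
R[2][0] = -0.9794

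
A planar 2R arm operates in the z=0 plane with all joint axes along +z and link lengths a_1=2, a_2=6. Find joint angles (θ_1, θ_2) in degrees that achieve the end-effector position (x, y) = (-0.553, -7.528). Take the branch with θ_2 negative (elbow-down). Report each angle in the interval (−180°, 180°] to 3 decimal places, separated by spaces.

-60.016 -44.980

cos θ_2 = (56.9766−2²−6²)/(2·2·6) = 0.7074; θ_2 = -44.9796° (elbow-down)
β = atan2(-7.5280,-0.5530) = -94.2013°; ψ = atan2(-4.2411,6.2441) = -34.1850°
θ_1 = β − ψ = -60.0163°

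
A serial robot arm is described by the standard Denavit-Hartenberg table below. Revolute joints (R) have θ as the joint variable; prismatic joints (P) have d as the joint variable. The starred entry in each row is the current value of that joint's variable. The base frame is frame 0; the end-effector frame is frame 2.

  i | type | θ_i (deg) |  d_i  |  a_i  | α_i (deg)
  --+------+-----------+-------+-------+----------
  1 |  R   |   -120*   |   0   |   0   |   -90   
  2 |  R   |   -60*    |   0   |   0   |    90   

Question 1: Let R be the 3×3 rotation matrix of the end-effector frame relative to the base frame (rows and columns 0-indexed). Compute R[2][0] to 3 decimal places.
0.866

End-effector x-axis (col 0 of R) = (-0.2500,-0.4330,0.8660)
R[2][0] = 0.8660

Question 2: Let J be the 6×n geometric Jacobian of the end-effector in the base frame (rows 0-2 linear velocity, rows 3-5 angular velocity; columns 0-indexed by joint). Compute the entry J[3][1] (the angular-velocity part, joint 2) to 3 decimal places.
0.866

axis z_1 = (0.8660,-0.5000,0.0000); lever o_n−o_1 = (0.0000,0.0000,0.0000)
cross product → J_v[:, 1] = (-0.0000,0.0000,0.0000)
J_ω[:, 1] = z_1
entry J[3][1] = 0.8660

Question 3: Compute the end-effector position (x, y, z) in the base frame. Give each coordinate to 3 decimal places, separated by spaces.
0.000 0.000 0.000

after link 1: o_1 = (0.0000, 0.0000, 0.0000)
after link 2: o_2 = (0.0000, 0.0000, 0.0000)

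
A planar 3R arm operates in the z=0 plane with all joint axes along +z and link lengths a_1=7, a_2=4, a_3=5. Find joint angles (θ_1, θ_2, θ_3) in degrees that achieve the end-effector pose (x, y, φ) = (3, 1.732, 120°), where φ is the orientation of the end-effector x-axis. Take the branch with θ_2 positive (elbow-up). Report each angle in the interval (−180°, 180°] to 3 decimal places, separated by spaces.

wrist centre = target − a_3·(cos φ, sin φ) = (5.5000, -2.5981)
cos θ_2 = (37.0003−7²−4²)/(2·7·4) = -0.5000; θ_2 = 119.9997° (elbow-up)
β = atan2(-2.5981,5.5000) = -25.2854°; ψ = atan2(3.4641,5.0000) = 34.7150°
θ_1 = β − ψ = -60.0004°
θ_3 = φ − θ_1 − θ_2 = 60.0007° (wrapped to (-180°,180°])

-60.000 120.000 60.001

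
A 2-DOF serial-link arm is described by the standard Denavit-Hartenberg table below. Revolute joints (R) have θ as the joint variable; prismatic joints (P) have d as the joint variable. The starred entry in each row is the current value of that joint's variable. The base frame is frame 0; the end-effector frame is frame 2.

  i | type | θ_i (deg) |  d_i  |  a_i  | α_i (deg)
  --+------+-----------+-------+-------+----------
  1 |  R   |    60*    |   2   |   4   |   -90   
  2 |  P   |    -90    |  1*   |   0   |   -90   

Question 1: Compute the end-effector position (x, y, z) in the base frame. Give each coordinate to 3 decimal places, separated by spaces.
after link 1: o_1 = (2.0000, 3.4641, 2.0000)
after link 2: o_2 = (1.1340, 3.9641, 2.0000)

1.134 3.964 2.000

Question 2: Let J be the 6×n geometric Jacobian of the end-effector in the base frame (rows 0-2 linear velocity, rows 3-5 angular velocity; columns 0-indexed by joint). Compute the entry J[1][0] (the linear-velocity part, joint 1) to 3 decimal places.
axis z_0 = ẑ; lever o_n−o_0 = (1.1340,3.9641,2.0000)
cross product → J_v[:, 0] = (-3.9641,1.1340,0.0000)
J_ω[:, 0] = z_0
entry J[1][0] = 1.1340

1.134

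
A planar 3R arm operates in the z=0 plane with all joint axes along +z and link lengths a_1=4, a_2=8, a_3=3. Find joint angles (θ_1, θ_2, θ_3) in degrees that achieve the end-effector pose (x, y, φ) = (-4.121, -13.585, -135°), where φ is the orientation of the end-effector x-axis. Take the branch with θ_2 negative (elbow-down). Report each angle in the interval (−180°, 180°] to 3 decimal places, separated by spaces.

wrist centre = target − a_3·(cos φ, sin φ) = (-1.9997, -11.4637)
cos θ_2 = (135.4147−4²−8²)/(2·4·8) = 0.8659; θ_2 = -30.0196° (elbow-down)
β = atan2(-11.4637,-1.9997) = -99.8949°; ψ = atan2(-4.0024,10.9268) = -20.1172°
θ_1 = β − ψ = -79.7777°
θ_3 = φ − θ_1 − θ_2 = -25.2027° (wrapped to (-180°,180°])

-79.778 -30.020 -25.203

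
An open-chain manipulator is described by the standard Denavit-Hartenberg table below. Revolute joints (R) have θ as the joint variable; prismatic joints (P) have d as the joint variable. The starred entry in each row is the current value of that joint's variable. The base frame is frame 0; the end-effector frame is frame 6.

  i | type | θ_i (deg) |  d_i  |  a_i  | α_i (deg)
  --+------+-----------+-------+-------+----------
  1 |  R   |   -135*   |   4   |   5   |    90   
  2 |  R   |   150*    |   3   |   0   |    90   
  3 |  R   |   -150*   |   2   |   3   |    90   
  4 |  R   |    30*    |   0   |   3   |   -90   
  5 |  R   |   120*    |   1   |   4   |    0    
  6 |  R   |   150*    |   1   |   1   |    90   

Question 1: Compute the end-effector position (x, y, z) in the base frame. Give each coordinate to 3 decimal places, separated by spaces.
-5.396 -6.198 7.040

after link 1: o_1 = (-3.5355, -3.5355, 4.0000)
after link 2: o_2 = (-5.6569, -1.4142, 4.0000)
after link 3: o_3 = (-6.8943, -4.7730, 4.4330)
after link 4: o_4 = (-7.8839, -7.5997, 4.6071)
after link 5: o_5 = (-4.2600, -6.6401, 6.3236)
after link 6: o_6 = (-5.3963, -6.1982, 7.0401)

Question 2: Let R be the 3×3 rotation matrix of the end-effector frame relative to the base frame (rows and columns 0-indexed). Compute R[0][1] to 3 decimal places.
End-effector y-axis (col 1 of R) = (-0.2178,0.1358,0.9665)
R[0][1] = -0.2178

-0.218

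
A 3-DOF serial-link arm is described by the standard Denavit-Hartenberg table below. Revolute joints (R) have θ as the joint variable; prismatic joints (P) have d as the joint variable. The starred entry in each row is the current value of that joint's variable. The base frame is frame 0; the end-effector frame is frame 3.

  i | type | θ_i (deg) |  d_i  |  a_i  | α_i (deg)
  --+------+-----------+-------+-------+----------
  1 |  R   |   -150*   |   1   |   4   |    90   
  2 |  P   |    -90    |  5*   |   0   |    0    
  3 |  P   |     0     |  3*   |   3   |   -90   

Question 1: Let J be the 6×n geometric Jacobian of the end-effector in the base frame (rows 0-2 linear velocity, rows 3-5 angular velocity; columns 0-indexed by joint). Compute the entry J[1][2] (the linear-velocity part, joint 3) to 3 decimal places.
0.866

prismatic axis z_2 = (-0.5000,0.8660,0.0000)
J_v[:, 2] = z_2; J_ω[:, 2] = (0,0,0)
entry J[1][2] = 0.8660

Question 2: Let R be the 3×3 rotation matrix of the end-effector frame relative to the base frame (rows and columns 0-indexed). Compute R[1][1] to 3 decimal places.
End-effector y-axis (col 1 of R) = (0.5000,-0.8660,-0.0000)
R[1][1] = -0.8660

-0.866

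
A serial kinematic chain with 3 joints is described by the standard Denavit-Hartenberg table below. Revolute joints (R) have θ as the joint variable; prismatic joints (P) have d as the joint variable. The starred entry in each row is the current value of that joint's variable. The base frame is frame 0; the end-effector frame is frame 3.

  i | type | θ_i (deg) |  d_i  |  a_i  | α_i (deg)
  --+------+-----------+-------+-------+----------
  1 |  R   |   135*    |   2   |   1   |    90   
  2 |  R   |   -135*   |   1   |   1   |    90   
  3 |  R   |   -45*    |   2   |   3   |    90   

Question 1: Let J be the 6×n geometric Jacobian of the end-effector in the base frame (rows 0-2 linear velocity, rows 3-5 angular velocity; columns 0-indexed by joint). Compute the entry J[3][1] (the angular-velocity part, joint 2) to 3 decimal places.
axis z_1 = (0.7071,0.7071,0.0000); lever o_n−o_1 = (1.7678,-3.3536,-0.7929)
cross product → J_v[:, 1] = (-0.5607,0.5607,-3.6213)
J_ω[:, 1] = z_1
entry J[3][1] = 0.7071

0.707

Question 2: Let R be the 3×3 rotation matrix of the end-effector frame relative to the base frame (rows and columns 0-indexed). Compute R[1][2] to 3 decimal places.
End-effector z-axis (col 2 of R) = (-0.8536,-0.1464,0.5000)
R[1][2] = -0.1464

-0.146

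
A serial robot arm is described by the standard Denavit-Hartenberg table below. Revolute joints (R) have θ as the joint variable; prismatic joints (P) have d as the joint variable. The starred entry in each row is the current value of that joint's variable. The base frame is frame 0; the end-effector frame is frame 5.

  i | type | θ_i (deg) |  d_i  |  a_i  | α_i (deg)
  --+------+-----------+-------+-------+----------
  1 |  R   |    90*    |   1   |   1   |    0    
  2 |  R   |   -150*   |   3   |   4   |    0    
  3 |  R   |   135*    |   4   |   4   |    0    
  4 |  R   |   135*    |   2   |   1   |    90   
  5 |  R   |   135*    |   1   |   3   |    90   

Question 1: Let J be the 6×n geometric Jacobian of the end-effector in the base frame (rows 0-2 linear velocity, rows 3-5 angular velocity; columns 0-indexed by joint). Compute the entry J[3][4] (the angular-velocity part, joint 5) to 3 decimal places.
axis z_4 = (-0.5000,0.8660,0.0000); lever o_n−o_4 = (1.3371,1.9267,2.1213)
cross product → J_v[:, 4] = (1.8371,1.0607,-2.1213)
J_ω[:, 4] = z_4
entry J[3][4] = -0.5000

-0.500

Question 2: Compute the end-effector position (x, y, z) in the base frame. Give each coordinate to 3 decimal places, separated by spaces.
after link 1: o_1 = (0.0000, 1.0000, 1.0000)
after link 2: o_2 = (2.0000, -2.4641, 4.0000)
after link 3: o_3 = (3.0353, 1.3996, 8.0000)
after link 4: o_4 = (2.1693, 0.8996, 10.0000)
after link 5: o_5 = (3.5064, 2.8263, 12.1213)

3.506 2.826 12.121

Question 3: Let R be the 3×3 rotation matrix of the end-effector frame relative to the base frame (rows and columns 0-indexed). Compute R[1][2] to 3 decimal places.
End-effector z-axis (col 2 of R) = (-0.6124,-0.3536,0.7071)
R[1][2] = -0.3536

-0.354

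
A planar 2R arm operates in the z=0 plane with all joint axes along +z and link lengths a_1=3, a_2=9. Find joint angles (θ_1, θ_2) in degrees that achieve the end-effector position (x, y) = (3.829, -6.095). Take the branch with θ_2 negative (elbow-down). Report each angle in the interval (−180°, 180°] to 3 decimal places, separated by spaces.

60.009 -135.009

cos θ_2 = (51.8103−3²−9²)/(2·3·9) = -0.7072; θ_2 = -135.0090° (elbow-down)
β = atan2(-6.0950,3.8290) = -57.8621°; ψ = atan2(-6.3630,-3.3650) = -117.8714°
θ_1 = β − ψ = 60.0093°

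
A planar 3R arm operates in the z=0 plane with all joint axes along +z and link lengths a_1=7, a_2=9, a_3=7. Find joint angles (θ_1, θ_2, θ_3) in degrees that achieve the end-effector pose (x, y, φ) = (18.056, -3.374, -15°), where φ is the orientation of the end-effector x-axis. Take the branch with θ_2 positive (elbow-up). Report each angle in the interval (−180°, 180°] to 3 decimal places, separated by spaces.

-59.998 89.997 -44.999

wrist centre = target − a_3·(cos φ, sin φ) = (11.2945, -1.5623)
cos θ_2 = (130.0068−7²−9²)/(2·7·9) = 0.0001; θ_2 = 89.9969° (elbow-up)
β = atan2(-1.5623,11.2945) = -7.8752°; ψ = atan2(9.0000,7.0005) = 52.1231°
θ_1 = β − ψ = -59.9983°
θ_3 = φ − θ_1 − θ_2 = -44.9986° (wrapped to (-180°,180°])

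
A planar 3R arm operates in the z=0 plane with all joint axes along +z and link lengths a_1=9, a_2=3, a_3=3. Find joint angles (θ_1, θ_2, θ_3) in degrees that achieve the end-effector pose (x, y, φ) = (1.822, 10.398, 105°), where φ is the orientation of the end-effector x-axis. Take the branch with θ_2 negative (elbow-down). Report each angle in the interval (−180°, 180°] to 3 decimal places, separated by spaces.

wrist centre = target − a_3·(cos φ, sin φ) = (2.5985, 7.5002)
cos θ_2 = (63.0053−9²−3²)/(2·9·3) = -0.4999; θ_2 = -119.9935° (elbow-down)
β = atan2(7.5002,2.5985) = 70.8913°; ψ = atan2(-2.5982,7.5003) = -19.1071°
θ_1 = β − ψ = 89.9984°
θ_3 = φ − θ_1 − θ_2 = 134.9951° (wrapped to (-180°,180°])

89.998 -119.993 134.995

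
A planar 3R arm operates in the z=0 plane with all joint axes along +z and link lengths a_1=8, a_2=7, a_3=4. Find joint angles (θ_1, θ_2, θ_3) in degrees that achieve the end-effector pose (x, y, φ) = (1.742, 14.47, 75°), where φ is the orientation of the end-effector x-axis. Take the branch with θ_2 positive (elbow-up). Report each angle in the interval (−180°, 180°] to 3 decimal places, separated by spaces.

wrist centre = target − a_3·(cos φ, sin φ) = (0.7067, 10.6063)
cos θ_2 = (112.9930−8²−7²)/(2·8·7) = -0.0001; θ_2 = 90.0036° (elbow-up)
β = atan2(10.6063,0.7067) = 86.1879°; ψ = atan2(7.0000,7.9996) = 41.1875°
θ_1 = β − ψ = 45.0004°
θ_3 = φ − θ_1 − θ_2 = -60.0040° (wrapped to (-180°,180°])

45.000 90.004 -60.004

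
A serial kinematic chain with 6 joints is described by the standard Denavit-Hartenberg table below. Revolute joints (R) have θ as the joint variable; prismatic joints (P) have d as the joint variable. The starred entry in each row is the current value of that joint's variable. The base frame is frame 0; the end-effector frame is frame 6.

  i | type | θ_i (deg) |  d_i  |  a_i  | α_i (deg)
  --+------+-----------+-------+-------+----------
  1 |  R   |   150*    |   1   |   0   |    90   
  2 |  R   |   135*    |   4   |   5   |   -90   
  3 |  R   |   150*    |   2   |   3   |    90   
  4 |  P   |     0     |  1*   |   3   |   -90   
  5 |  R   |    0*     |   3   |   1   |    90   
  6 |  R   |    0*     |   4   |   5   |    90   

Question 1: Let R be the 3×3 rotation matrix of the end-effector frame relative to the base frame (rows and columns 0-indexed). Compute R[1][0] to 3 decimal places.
End-effector x-axis (col 0 of R) = (-0.7803,-0.1268,-0.6124)
R[1][0] = -0.1268

-0.127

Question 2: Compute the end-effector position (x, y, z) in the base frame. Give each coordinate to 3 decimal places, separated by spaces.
-1.874 -6.227 -4.581

after link 1: o_1 = (0.0000, 0.0000, 1.0000)
after link 2: o_2 = (5.0619, 1.6963, 4.5355)
after link 3: o_3 = (3.9456, 0.6087, 1.2842)
after link 4: o_4 = (1.4778, -0.6985, -0.1994)
after link 5: o_5 = (2.5346, -1.8860, -2.9331)
after link 6: o_6 = (-1.8744, -6.2272, -4.5807)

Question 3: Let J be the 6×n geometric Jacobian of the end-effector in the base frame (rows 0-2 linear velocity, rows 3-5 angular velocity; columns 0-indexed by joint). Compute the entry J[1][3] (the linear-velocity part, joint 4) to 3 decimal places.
-0.927

prismatic axis z_3 = (-0.1268,-0.9268,0.3536)
J_v[:, 3] = z_3; J_ω[:, 3] = (0,0,0)
entry J[1][3] = -0.9268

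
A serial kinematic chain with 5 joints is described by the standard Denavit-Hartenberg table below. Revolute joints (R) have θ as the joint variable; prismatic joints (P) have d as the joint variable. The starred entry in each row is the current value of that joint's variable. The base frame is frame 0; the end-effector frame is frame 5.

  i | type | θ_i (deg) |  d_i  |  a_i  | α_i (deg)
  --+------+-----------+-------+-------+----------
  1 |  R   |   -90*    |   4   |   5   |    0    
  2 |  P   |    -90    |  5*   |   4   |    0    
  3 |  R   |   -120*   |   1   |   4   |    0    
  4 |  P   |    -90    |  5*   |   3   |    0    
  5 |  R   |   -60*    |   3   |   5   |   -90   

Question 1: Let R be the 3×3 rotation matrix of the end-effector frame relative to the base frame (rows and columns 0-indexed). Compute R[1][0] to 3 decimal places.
End-effector x-axis (col 0 of R) = (0.0000,-1.0000,0.0000)
R[1][0] = -1.0000

-1.000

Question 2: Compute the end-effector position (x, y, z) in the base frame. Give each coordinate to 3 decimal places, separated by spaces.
0.598 -8.036 18.000

after link 1: o_1 = (0.0000, -5.0000, 4.0000)
after link 2: o_2 = (-4.0000, -5.0000, 9.0000)
after link 3: o_3 = (-2.0000, -1.5359, 10.0000)
after link 4: o_4 = (0.5981, -3.0359, 15.0000)
after link 5: o_5 = (0.5981, -8.0359, 18.0000)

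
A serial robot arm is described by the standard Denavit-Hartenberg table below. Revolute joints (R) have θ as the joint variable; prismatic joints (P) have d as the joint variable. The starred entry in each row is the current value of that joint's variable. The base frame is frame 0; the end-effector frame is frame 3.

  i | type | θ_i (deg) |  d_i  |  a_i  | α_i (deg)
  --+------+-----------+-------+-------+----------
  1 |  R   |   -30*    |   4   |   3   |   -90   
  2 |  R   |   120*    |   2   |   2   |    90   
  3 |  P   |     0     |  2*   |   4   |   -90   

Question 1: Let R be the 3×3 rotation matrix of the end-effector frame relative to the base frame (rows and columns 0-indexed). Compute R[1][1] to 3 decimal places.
End-effector y-axis (col 1 of R) = (-0.7500,0.4330,0.5000)
R[1][1] = 0.4330

0.433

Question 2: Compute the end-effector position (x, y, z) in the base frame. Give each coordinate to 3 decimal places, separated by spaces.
2.500 0.866 -2.196

after link 1: o_1 = (2.5981, -1.5000, 4.0000)
after link 2: o_2 = (2.7321, 0.7321, 2.2679)
after link 3: o_3 = (2.5000, 0.8660, -2.1962)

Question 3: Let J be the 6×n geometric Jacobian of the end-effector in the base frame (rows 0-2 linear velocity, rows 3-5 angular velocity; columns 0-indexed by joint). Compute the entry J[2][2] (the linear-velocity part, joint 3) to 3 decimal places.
prismatic axis z_2 = (0.7500,-0.4330,-0.5000)
J_v[:, 2] = z_2; J_ω[:, 2] = (0,0,0)
entry J[2][2] = -0.5000

-0.500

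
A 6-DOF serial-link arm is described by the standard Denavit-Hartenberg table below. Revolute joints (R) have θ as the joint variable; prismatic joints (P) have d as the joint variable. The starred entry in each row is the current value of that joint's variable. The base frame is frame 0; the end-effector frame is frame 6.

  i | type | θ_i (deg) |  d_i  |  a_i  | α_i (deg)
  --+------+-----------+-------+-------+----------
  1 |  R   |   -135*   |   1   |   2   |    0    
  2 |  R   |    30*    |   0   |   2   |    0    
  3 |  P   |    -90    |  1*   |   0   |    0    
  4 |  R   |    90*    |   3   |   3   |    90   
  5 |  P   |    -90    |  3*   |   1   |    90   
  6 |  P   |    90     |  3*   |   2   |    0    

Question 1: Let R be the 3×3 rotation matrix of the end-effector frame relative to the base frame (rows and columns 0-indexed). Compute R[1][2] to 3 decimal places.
End-effector z-axis (col 2 of R) = (0.2588,0.9659,-0.0000)
R[1][2] = 0.9659

0.966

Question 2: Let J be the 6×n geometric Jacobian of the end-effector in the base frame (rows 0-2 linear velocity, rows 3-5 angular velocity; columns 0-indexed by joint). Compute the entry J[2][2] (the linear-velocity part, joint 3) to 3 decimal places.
prismatic axis z_2 = (0.0000,0.0000,1.0000)
J_v[:, 2] = z_2; J_ω[:, 2] = (0,0,0)
entry J[2][2] = 1.0000

1.000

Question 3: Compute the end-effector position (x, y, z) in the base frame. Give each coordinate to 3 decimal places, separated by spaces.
-6.761 -2.052 4.000

after link 1: o_1 = (-1.4142, -1.4142, 1.0000)
after link 2: o_2 = (-1.9319, -3.3461, 1.0000)
after link 3: o_3 = (-1.9319, -3.3461, 2.0000)
after link 4: o_4 = (-2.7083, -6.2438, 5.0000)
after link 5: o_5 = (-5.6061, -5.4674, 4.0000)
after link 6: o_6 = (-6.7615, -2.0520, 4.0000)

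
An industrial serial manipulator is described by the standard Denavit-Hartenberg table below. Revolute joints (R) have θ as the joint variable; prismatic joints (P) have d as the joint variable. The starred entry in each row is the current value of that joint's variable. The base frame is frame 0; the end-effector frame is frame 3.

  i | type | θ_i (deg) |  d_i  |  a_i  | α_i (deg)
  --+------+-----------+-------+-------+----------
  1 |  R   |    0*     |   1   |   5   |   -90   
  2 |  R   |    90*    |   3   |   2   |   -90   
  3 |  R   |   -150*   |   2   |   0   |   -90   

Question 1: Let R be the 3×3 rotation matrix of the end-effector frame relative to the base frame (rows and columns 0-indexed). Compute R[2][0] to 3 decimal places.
0.866

End-effector x-axis (col 0 of R) = (-0.0000,0.5000,0.8660)
R[2][0] = 0.8660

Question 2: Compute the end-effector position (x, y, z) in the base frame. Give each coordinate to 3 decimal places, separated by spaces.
3.000 3.000 -1.000

after link 1: o_1 = (5.0000, 0.0000, 1.0000)
after link 2: o_2 = (5.0000, 3.0000, -1.0000)
after link 3: o_3 = (3.0000, 3.0000, -1.0000)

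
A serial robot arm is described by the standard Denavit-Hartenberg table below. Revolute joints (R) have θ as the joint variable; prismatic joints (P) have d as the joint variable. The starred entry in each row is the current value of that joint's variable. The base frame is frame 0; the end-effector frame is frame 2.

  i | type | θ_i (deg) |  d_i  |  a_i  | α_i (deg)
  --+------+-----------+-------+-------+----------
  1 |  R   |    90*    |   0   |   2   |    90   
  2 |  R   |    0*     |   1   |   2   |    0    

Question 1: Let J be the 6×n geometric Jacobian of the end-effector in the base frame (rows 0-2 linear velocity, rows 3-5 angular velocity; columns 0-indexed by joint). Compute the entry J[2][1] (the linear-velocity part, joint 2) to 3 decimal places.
axis z_1 = (1.0000,-0.0000,0.0000); lever o_n−o_1 = (1.0000,2.0000,0.0000)
cross product → J_v[:, 1] = (-0.0000,0.0000,2.0000)
J_ω[:, 1] = z_1
entry J[2][1] = 2.0000

2.000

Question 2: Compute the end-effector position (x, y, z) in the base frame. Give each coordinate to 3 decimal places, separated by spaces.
after link 1: o_1 = (0.0000, 2.0000, 0.0000)
after link 2: o_2 = (1.0000, 4.0000, 0.0000)

1.000 4.000 0.000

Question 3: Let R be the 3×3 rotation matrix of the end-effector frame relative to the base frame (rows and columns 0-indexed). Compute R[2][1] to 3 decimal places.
1.000

End-effector y-axis (col 1 of R) = (-0.0000,0.0000,1.0000)
R[2][1] = 1.0000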